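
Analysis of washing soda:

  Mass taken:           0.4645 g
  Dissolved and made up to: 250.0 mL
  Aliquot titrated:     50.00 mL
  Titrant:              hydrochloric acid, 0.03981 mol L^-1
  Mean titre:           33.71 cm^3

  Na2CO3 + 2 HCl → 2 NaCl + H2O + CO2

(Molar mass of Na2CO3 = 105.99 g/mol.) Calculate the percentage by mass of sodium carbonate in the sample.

76.55 %

n(HCl) per titration = 0.03371 × 0.03981 = 1.342 × 10^-3 mol
From the 1:2 ratio, n(Na2CO3) in each aliquot = 1/2 × 1.342 × 10^-3 = 6.710 × 10^-4 mol
n(Na2CO3) in the whole flask = 6.710 × 10^-4 × 250.0/50.00 = 3.355 × 10^-3 mol
mass of Na2CO3 = 3.355 × 10^-3 × 105.99 = 0.3556 g
% Na2CO3 = 0.3556 / 0.4645 × 100 = 76.55 %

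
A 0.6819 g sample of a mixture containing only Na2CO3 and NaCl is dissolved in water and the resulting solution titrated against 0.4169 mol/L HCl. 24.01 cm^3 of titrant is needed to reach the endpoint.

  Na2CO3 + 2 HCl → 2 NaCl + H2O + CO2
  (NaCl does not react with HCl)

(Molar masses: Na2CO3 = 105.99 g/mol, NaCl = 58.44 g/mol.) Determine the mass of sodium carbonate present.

0.5305 g

n(HCl) = 0.02401 × 0.4169 = 0.01001 mol
Let x = n(Na2CO3), y = n(NaCl).
Titrant: 2x = 0.01001;  mass: 105.99x + 58.44y = 0.6819
Solving, x = 5.005 × 10^-3 mol, y = 2.591 × 10^-3 mol
mass of Na2CO3 = 5.005 × 10^-3 × 105.99 = 0.5305 g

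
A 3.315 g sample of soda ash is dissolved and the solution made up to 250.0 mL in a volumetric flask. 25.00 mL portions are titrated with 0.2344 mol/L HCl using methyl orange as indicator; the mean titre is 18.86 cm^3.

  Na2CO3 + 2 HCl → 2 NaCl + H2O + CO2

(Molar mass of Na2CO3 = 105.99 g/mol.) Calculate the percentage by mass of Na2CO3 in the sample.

70.67 %

n(HCl) per titration = 0.01886 × 0.2344 = 4.421 × 10^-3 mol
From the 1:2 ratio, n(Na2CO3) in each aliquot = 1/2 × 4.421 × 10^-3 = 2.210 × 10^-3 mol
n(Na2CO3) in the whole flask = 2.210 × 10^-3 × 250.0/25.00 = 0.02210 mol
mass of Na2CO3 = 0.02210 × 105.99 = 2.343 g
% Na2CO3 = 2.343 / 3.315 × 100 = 70.67 %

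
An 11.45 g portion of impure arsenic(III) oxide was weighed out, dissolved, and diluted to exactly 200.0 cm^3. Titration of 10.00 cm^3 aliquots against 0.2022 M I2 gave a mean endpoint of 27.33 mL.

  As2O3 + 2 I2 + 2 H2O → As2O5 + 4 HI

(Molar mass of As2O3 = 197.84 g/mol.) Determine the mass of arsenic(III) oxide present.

10.93 g

n(I2) per titration = 0.02733 × 0.2022 = 5.526 × 10^-3 mol
From the 1:2 ratio, n(As2O3) in each aliquot = 1/2 × 5.526 × 10^-3 = 2.763 × 10^-3 mol
n(As2O3) in the whole flask = 2.763 × 10^-3 × 200.0/10.00 = 0.05526 mol
mass of As2O3 = 0.05526 × 197.84 = 10.93 g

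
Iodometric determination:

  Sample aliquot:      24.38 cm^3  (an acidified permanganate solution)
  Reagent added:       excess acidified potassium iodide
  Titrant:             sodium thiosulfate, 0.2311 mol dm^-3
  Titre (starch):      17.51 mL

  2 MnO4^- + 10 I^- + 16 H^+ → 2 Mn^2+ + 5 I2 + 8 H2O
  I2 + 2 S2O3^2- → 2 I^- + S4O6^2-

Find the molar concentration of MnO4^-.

n(S2O3^2-) = 0.01751 × 0.2311 = 4.047 × 10^-3 mol
n(I2) = n(S2O3^2-)/2 = 2.023 × 10^-3 mol
From the 2:5 ratio, n(MnO4^-) in the aliquot = 2/5 × 2.023 × 10^-3 = 8.093 × 10^-4 mol
[MnO4^-] = 8.093 × 10^-4 / 0.02438 = 0.03320 mol/L

0.03320 mol/L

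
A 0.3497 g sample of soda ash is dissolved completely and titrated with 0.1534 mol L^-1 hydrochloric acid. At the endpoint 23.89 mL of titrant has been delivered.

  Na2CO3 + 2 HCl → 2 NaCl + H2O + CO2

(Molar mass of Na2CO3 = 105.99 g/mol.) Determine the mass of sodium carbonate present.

n(HCl) = 0.02389 L × 0.1534 mol/L = 3.665 × 10^-3 mol
From the 1:2 ratio, n(Na2CO3) = 1/2 × 3.665 × 10^-3 = 1.832 × 10^-3 mol
mass of Na2CO3 = 1.832 × 10^-3 × 105.99 g/mol = 0.1942 g

0.1942 g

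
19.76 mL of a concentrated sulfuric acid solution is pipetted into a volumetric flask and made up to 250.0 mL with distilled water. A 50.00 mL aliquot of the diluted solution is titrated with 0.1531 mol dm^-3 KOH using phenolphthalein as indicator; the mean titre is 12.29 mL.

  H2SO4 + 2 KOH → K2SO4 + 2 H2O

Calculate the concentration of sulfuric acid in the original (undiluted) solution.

0.2381 mol/L

n(KOH) = 0.01229 × 0.1531 = 1.882 × 10^-3 mol
From the 1:2 ratio, n(H2SO4) in the aliquot = 1/2 × 1.882 × 10^-3 = 9.408 × 10^-4 mol
[H2SO4]_dilute = 9.408 × 10^-4 / 0.05000 = 0.01882 mol/L
Dilution factor = 250.0 / 19.76 = 12.65
[H2SO4]_stock = 0.01882 × 12.65 = 0.2381 mol/L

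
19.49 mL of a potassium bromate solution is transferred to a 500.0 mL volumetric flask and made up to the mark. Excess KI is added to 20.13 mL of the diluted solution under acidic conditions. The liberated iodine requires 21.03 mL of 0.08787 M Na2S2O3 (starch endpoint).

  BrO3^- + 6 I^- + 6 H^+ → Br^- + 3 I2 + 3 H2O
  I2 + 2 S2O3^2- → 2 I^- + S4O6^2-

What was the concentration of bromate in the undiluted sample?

0.3925 M

n(S2O3^2-) = 0.02103 × 0.08787 = 1.848 × 10^-3 mol
n(I2) = n(S2O3^2-)/2 = 9.240 × 10^-4 mol
From the 1:3 ratio, n(BrO3^-) in the aliquot = 1/3 × 9.240 × 10^-4 = 3.080 × 10^-4 mol
[BrO3^-]_dilute = 3.080 × 10^-4 / 0.02013 = 0.01530 mol/L
[BrO3^-]_original = 0.01530 × 500.0/19.49 = 0.3925 mol/L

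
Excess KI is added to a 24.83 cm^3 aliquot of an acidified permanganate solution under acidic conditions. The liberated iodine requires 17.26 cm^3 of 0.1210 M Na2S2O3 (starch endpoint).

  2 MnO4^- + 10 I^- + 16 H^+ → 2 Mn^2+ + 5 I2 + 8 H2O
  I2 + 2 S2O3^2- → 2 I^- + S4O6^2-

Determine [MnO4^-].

n(S2O3^2-) = 0.01726 × 0.1210 = 2.088 × 10^-3 mol
n(I2) = n(S2O3^2-)/2 = 1.044 × 10^-3 mol
From the 2:5 ratio, n(MnO4^-) in the aliquot = 2/5 × 1.044 × 10^-3 = 4.177 × 10^-4 mol
[MnO4^-] = 4.177 × 10^-4 / 0.02483 = 0.01682 mol/L

0.01682 M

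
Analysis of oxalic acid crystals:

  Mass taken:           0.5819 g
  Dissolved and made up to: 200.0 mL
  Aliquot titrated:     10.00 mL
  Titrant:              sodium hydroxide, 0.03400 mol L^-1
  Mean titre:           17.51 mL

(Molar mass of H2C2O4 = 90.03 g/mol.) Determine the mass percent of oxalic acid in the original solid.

H2C2O4 + 2 NaOH → Na2C2O4 + 2 H2O
n(NaOH) per titration = 0.01751 × 0.03400 = 5.953 × 10^-4 mol
From the 1:2 ratio, n(H2C2O4) in each aliquot = 1/2 × 5.953 × 10^-4 = 2.977 × 10^-4 mol
n(H2C2O4) in the whole flask = 2.977 × 10^-4 × 200.0/10.00 = 5.953 × 10^-3 mol
mass of H2C2O4 = 5.953 × 10^-3 × 90.03 = 0.5360 g
% H2C2O4 = 0.5360 / 0.5819 × 100 = 92.11 %

92.11 %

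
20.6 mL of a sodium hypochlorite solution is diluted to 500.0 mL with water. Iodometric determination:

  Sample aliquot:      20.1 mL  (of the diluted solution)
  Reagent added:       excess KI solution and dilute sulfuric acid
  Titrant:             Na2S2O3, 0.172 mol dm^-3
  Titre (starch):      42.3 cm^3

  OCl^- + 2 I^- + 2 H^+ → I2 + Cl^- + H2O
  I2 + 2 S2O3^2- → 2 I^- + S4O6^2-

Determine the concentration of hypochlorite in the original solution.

n(S2O3^2-) = 0.0423 × 0.172 = 7.28 × 10^-3 mol
n(I2) = n(S2O3^2-)/2 = 3.64 × 10^-3 mol
n(OCl^-) in the aliquot = 3.64 × 10^-3 mol (1:1 ratio)
[OCl^-]_dilute = 3.64 × 10^-3 / 0.0201 = 0.181 mol/L
[OCl^-]_original = 0.181 × 500.0/20.6 = 4.39 mol/L

4.39 mol/L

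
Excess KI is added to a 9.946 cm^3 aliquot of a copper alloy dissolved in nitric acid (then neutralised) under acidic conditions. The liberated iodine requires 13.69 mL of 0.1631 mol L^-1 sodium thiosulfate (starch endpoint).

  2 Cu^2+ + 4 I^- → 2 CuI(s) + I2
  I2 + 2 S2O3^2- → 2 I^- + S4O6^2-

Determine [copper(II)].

n(S2O3^2-) = 0.01369 × 0.1631 = 2.233 × 10^-3 mol
n(I2) = n(S2O3^2-)/2 = 1.116 × 10^-3 mol
From the 2:1 ratio, n(Cu2+) in the aliquot = 2/1 × 1.116 × 10^-3 = 2.233 × 10^-3 mol
[Cu2+] = 2.233 × 10^-3 / 0.009946 = 0.2245 mol/L

0.2245 mol/L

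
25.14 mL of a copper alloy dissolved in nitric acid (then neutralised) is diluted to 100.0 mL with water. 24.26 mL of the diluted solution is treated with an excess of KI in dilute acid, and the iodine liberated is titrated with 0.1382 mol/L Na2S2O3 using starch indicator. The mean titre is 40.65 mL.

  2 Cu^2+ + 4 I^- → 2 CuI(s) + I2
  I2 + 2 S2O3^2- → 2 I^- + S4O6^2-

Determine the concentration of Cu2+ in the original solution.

0.9211 mol/L

n(S2O3^2-) = 0.04065 × 0.1382 = 5.618 × 10^-3 mol
n(I2) = n(S2O3^2-)/2 = 2.809 × 10^-3 mol
From the 2:1 ratio, n(Cu2+) in the aliquot = 2/1 × 2.809 × 10^-3 = 5.618 × 10^-3 mol
[Cu2+]_dilute = 5.618 × 10^-3 / 0.02426 = 0.2316 mol/L
[Cu2+]_original = 0.2316 × 100.0/25.14 = 0.9211 mol/L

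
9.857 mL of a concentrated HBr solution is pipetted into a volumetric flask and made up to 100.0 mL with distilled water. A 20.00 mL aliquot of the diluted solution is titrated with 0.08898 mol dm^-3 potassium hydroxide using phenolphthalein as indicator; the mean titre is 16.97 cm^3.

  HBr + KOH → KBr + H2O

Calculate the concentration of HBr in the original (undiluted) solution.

0.7659 mol/L

n(KOH) = 0.01697 × 0.08898 = 1.510 × 10^-3 mol
n(HBr) in the aliquot = 1.510 × 10^-3 mol (1:1 ratio)
[HBr]_dilute = 1.510 × 10^-3 / 0.02000 = 0.07550 mol/L
Dilution factor = 100.0 / 9.857 = 10.15
[HBr]_stock = 0.07550 × 10.15 = 0.7659 mol/L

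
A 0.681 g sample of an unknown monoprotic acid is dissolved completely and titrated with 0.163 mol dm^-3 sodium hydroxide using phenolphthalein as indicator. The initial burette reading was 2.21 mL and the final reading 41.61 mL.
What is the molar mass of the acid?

n(NaOH) = 0.0394 L × 0.163 mol/L = 6.42 × 10^-3 mol
n(HA) = 6.42 × 10^-3 mol (1:1 ratio)
M = m / n = 0.681 g / 6.42 × 10^-3 mol = 106 g/mol

106 g/mol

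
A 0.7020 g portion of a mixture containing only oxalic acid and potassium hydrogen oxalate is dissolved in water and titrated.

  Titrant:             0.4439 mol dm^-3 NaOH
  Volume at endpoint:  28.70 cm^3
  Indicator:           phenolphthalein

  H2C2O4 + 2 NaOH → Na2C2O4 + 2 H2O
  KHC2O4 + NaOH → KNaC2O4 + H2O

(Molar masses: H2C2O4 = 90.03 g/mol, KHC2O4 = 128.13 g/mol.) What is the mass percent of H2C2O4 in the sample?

n(NaOH) = 0.02870 × 0.4439 = 0.01274 mol
Let x = n(H2C2O4), y = n(KHC2O4).
Titrant: 2x + 1y = 0.01274;  mass: 90.03x + 128.13y = 0.7020
Solving, x = 5.597 × 10^-3 mol, y = 1.546 × 10^-3 mol
mass of H2C2O4 = 5.597 × 10^-3 × 90.03 = 0.5039 g
% H2C2O4 = 0.5039 / 0.7020 × 100 = 71.78 %

71.78 %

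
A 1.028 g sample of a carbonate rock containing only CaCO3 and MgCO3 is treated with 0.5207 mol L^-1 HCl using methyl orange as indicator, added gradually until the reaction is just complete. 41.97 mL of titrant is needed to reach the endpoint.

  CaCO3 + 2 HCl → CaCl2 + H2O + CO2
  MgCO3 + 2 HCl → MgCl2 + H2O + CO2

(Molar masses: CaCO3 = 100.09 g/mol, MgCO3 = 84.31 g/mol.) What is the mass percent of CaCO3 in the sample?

n(HCl) = 0.04197 × 0.5207 = 0.02185 mol
Let x = n(CaCO3), y = n(MgCO3).
Titrant: 2x + 2y = 0.02185;  mass: 100.09x + 84.31y = 1.028
Solving, x = 6.765 × 10^-3 mol, y = 4.162 × 10^-3 mol
mass of CaCO3 = 6.765 × 10^-3 × 100.09 = 0.6771 g
% CaCO3 = 0.6771 / 1.028 × 100 = 65.87 %

65.87 %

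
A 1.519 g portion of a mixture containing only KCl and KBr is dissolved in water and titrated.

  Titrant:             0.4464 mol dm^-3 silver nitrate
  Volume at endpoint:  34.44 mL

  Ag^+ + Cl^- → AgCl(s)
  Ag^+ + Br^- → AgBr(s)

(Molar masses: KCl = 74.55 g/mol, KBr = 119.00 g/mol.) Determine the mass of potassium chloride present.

n(AgNO3) = 0.03444 × 0.4464 = 0.01537 mol
Let x = n(KCl), y = n(KBr).
Titrant: 1x + 1y = 0.01537;  mass: 74.55x + 119.00y = 1.519
Solving, x = 6.986 × 10^-3 mol, y = 8.388 × 10^-3 mol
mass of KCl = 6.986 × 10^-3 × 74.55 = 0.5208 g

0.5208 g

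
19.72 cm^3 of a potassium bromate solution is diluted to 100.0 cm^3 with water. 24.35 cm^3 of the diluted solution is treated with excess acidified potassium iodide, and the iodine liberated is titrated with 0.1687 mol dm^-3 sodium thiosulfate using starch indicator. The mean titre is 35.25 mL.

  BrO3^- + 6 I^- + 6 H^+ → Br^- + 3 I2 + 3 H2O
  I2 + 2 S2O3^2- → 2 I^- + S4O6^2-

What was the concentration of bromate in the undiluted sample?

0.2064 mol/L

n(S2O3^2-) = 0.03525 × 0.1687 = 5.947 × 10^-3 mol
n(I2) = n(S2O3^2-)/2 = 2.973 × 10^-3 mol
From the 1:3 ratio, n(BrO3^-) in the aliquot = 1/3 × 2.973 × 10^-3 = 9.911 × 10^-4 mol
[BrO3^-]_dilute = 9.911 × 10^-4 / 0.02435 = 0.04070 mol/L
[BrO3^-]_original = 0.04070 × 100.0/19.72 = 0.2064 mol/L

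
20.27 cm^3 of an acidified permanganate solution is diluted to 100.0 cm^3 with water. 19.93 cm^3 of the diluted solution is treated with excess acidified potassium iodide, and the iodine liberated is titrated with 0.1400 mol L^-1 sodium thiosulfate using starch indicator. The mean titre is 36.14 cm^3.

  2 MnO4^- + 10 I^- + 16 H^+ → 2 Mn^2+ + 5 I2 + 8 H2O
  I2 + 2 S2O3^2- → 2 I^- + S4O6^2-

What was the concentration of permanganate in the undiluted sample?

n(S2O3^2-) = 0.03614 × 0.1400 = 5.060 × 10^-3 mol
n(I2) = n(S2O3^2-)/2 = 2.530 × 10^-3 mol
From the 2:5 ratio, n(MnO4^-) in the aliquot = 2/5 × 2.530 × 10^-3 = 1.012 × 10^-3 mol
[MnO4^-]_dilute = 1.012 × 10^-3 / 0.01993 = 0.05077 mol/L
[MnO4^-]_original = 0.05077 × 100.0/20.27 = 0.2505 mol/L

0.2505 mol/L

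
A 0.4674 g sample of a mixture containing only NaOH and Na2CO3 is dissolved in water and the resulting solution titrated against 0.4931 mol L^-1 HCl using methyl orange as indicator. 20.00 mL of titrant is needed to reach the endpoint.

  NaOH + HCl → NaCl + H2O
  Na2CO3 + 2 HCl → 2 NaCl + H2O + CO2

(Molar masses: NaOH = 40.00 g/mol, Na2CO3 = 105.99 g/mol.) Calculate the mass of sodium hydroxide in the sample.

n(HCl) = 0.02000 × 0.4931 = 9.862 × 10^-3 mol
Let x = n(NaOH), y = n(Na2CO3).
Titrant: 1x + 2y = 9.862 × 10^-3;  mass: 40.00x + 105.99y = 0.4674
Solving, x = 4.251 × 10^-3 mol, y = 2.806 × 10^-3 mol
mass of NaOH = 4.251 × 10^-3 × 40.00 = 0.1700 g

0.1700 g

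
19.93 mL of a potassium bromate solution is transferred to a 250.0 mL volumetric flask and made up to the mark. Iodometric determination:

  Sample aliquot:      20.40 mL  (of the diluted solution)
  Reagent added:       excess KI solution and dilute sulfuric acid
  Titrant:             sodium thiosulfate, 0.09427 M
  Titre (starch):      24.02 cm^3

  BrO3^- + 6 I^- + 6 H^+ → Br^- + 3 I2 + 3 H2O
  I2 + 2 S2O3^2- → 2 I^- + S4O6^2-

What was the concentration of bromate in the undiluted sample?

n(S2O3^2-) = 0.02402 × 0.09427 = 2.264 × 10^-3 mol
n(I2) = n(S2O3^2-)/2 = 1.132 × 10^-3 mol
From the 1:3 ratio, n(BrO3^-) in the aliquot = 1/3 × 1.132 × 10^-3 = 3.774 × 10^-4 mol
[BrO3^-]_dilute = 3.774 × 10^-4 / 0.02040 = 0.01850 mol/L
[BrO3^-]_original = 0.01850 × 250.0/19.93 = 0.2321 mol/L

0.2321 M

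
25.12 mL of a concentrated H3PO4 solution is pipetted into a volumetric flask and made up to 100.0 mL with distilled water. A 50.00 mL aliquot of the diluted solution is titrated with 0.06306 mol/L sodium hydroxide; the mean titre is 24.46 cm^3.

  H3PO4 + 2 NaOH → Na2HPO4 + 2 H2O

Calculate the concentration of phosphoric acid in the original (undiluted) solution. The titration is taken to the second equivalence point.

n(NaOH) = 0.02446 × 0.06306 = 1.542 × 10^-3 mol
From the 1:2 ratio, n(H3PO4) in the aliquot = 1/2 × 1.542 × 10^-3 = 7.712 × 10^-4 mol
[H3PO4]_dilute = 7.712 × 10^-4 / 0.05000 = 0.01542 mol/L
Dilution factor = 100.0 / 25.12 = 3.981
[H3PO4]_stock = 0.01542 × 3.981 = 0.06140 mol/L

0.06140 mol/L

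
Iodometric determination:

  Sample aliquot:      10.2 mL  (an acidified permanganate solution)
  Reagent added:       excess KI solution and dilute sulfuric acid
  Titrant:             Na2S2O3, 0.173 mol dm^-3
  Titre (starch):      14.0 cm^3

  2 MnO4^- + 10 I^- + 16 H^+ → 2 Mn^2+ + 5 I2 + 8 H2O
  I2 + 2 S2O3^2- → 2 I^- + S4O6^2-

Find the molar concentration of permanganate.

n(S2O3^2-) = 0.0140 × 0.173 = 2.42 × 10^-3 mol
n(I2) = n(S2O3^2-)/2 = 1.21 × 10^-3 mol
From the 2:5 ratio, n(MnO4^-) in the aliquot = 2/5 × 1.21 × 10^-3 = 4.84 × 10^-4 mol
[MnO4^-] = 4.84 × 10^-4 / 0.0102 = 0.0475 mol/L

0.0475 mol/L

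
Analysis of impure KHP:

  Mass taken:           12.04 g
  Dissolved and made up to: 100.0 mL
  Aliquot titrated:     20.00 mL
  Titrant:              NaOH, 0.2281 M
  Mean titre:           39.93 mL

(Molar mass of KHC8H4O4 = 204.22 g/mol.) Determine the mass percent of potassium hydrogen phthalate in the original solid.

77.24 %

KHC8H4O4 + NaOH → KNaC8H4O4 + H2O
n(NaOH) per titration = 0.03993 × 0.2281 = 9.108 × 10^-3 mol
n(KHC8H4O4) in each aliquot = 9.108 × 10^-3 mol (1:1 ratio)
n(KHC8H4O4) in the whole flask = 9.108 × 10^-3 × 100.0/20.00 = 0.04554 mol
mass of KHC8H4O4 = 0.04554 × 204.22 = 9.300 g
% KHC8H4O4 = 9.300 / 12.04 × 100 = 77.24 %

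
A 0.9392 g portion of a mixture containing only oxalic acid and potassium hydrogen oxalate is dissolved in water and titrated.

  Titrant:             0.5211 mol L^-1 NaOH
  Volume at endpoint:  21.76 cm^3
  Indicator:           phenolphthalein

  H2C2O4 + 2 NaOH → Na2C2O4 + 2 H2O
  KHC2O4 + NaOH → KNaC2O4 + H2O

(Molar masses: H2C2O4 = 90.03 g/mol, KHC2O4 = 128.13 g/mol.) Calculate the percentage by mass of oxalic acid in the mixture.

n(NaOH) = 0.02176 × 0.5211 = 0.01134 mol
Let x = n(H2C2O4), y = n(KHC2O4).
Titrant: 2x + 1y = 0.01134;  mass: 90.03x + 128.13y = 0.9392
Solving, x = 3.090 × 10^-3 mol, y = 5.159 × 10^-3 mol
mass of H2C2O4 = 3.090 × 10^-3 × 90.03 = 0.2782 g
% H2C2O4 = 0.2782 / 0.9392 × 100 = 29.62 %

29.62 %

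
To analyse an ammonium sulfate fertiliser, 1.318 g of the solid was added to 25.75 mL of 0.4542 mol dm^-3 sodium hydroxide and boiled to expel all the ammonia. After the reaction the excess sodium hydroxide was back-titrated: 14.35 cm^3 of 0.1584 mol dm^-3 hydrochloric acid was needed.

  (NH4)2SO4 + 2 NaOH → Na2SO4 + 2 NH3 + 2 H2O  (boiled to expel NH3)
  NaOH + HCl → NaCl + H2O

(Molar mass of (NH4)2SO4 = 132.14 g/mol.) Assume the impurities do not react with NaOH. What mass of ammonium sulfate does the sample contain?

0.6226 g

n(NaOH) added = 0.02575 × 0.4542 = 0.01170 mol
n(HCl) used in back-titration = 0.01435 × 0.1584 = 2.273 × 10^-3 mol
n(NaOH) left over = 2.273 × 10^-3 mol (1:1 ratio)
n(NaOH) consumed by analyte = 0.01170 − 2.273 × 10^-3 = 9.423 × 10^-3 mol
From the 1:2 ratio, n((NH4)2SO4) = 1/2 × 9.423 × 10^-3 = 4.711 × 10^-3 mol
mass of (NH4)2SO4 = 4.711 × 10^-3 × 132.14 = 0.6226 g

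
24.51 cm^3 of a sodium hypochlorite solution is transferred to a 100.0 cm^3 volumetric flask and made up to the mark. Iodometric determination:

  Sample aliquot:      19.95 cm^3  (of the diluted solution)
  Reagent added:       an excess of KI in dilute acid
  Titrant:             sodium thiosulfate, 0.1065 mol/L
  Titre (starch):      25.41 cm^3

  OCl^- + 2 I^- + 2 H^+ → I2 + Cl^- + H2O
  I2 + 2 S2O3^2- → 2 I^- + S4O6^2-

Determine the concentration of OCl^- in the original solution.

n(S2O3^2-) = 0.02541 × 0.1065 = 2.706 × 10^-3 mol
n(I2) = n(S2O3^2-)/2 = 1.353 × 10^-3 mol
n(OCl^-) in the aliquot = 1.353 × 10^-3 mol (1:1 ratio)
[OCl^-]_dilute = 1.353 × 10^-3 / 0.01995 = 0.06782 mol/L
[OCl^-]_original = 0.06782 × 100.0/24.51 = 0.2767 mol/L

0.2767 mol/L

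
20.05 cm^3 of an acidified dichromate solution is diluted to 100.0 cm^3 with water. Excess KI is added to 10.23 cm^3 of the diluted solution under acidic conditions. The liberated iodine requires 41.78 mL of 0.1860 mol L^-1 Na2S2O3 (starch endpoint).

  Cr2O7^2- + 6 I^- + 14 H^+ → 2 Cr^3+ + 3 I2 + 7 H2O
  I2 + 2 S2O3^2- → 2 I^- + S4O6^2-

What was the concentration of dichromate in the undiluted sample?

n(S2O3^2-) = 0.04178 × 0.1860 = 7.771 × 10^-3 mol
n(I2) = n(S2O3^2-)/2 = 3.886 × 10^-3 mol
From the 1:3 ratio, n(Cr2O7^2-) in the aliquot = 1/3 × 3.886 × 10^-3 = 1.295 × 10^-3 mol
[Cr2O7^2-]_dilute = 1.295 × 10^-3 / 0.01023 = 0.1266 mol/L
[Cr2O7^2-]_original = 0.1266 × 100.0/20.05 = 0.6315 mol/L

0.6315 mol/L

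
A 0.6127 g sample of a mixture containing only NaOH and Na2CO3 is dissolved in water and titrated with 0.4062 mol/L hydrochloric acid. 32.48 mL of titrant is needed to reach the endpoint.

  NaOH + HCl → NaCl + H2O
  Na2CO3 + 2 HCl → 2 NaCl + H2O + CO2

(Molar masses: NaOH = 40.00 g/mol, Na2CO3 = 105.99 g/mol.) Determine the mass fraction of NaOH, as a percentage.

n(HCl) = 0.03248 × 0.4062 = 0.01319 mol
Let x = n(NaOH), y = n(Na2CO3).
Titrant: 1x + 2y = 0.01319;  mass: 40.00x + 105.99y = 0.6127
Solving, x = 6.655 × 10^-3 mol, y = 3.269 × 10^-3 mol
mass of NaOH = 6.655 × 10^-3 × 40.00 = 0.2662 g
% NaOH = 0.2662 / 0.6127 × 100 = 43.45 %

43.45 %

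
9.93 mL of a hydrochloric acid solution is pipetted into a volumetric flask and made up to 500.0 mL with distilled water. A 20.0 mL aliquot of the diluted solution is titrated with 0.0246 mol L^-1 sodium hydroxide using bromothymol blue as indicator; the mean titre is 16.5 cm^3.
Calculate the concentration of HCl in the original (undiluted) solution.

1.02 mol/L

HCl + NaOH → NaCl + H2O
n(NaOH) = 0.0165 × 0.0246 = 4.06 × 10^-4 mol
n(HCl) in the aliquot = 4.06 × 10^-4 mol (1:1 ratio)
[HCl]_dilute = 4.06 × 10^-4 / 0.0200 = 0.0203 mol/L
Dilution factor = 500.0 / 9.93 = 50.35
[HCl]_stock = 0.0203 × 50.35 = 1.02 mol/L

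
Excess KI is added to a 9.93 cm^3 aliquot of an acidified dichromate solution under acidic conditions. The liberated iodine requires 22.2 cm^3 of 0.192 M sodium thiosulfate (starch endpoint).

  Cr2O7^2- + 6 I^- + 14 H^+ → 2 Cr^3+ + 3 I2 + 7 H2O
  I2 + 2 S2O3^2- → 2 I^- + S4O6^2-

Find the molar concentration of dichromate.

n(S2O3^2-) = 0.0222 × 0.192 = 4.26 × 10^-3 mol
n(I2) = n(S2O3^2-)/2 = 2.13 × 10^-3 mol
From the 1:3 ratio, n(Cr2O7^2-) in the aliquot = 1/3 × 2.13 × 10^-3 = 7.10 × 10^-4 mol
[Cr2O7^2-] = 7.10 × 10^-4 / 0.00993 = 0.0715 mol/L

0.0715 M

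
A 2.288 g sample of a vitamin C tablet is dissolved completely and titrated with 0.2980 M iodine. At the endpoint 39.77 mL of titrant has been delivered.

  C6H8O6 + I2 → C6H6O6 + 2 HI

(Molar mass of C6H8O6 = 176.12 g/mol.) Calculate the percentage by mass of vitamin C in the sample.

n(I2) = 0.03977 L × 0.2980 mol/L = 0.01185 mol
n(C6H8O6) = 0.01185 mol (1:1 ratio)
mass of C6H8O6 = 0.01185 × 176.12 g/mol = 2.087 g
% C6H8O6 = 2.087 / 2.288 × 100 = 91.23 %

91.23 %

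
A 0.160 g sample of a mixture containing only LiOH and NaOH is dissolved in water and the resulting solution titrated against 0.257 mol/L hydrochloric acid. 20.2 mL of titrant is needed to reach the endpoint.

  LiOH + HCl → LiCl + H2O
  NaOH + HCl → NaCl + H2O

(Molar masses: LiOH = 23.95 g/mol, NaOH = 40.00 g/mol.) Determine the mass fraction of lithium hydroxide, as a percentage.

n(HCl) = 0.0202 × 0.257 = 5.19 × 10^-3 mol
Let x = n(LiOH), y = n(NaOH).
Titrant: 1x + 1y = 5.19 × 10^-3;  mass: 23.95x + 40.00y = 0.160
Solving, x = 2.97 × 10^-3 mol, y = 2.22 × 10^-3 mol
mass of LiOH = 2.97 × 10^-3 × 23.95 = 0.0711 g
% LiOH = 0.0711 / 0.160 × 100 = 44.4 %

44.4 %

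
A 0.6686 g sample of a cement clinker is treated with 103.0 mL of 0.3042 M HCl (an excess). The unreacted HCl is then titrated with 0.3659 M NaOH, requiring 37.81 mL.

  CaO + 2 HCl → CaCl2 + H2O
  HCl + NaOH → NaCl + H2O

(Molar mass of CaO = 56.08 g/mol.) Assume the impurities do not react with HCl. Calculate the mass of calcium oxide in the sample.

0.4906 g

n(HCl) added = 0.1030 × 0.3042 = 0.03133 mol
n(NaOH) used in back-titration = 0.03781 × 0.3659 = 0.01383 mol
n(HCl) left over = 0.01383 mol (1:1 ratio)
n(HCl) consumed by analyte = 0.03133 − 0.01383 = 0.01750 mol
From the 1:2 ratio, n(CaO) = 1/2 × 0.01750 = 8.749 × 10^-3 mol
mass of CaO = 8.749 × 10^-3 × 56.08 = 0.4906 g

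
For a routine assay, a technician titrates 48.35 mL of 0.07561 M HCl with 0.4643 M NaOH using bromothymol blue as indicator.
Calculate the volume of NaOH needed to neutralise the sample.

HCl + NaOH → NaCl + H2O
n(HCl) = 0.04835 L × 0.07561 mol/L = 3.656 × 10^-3 mol
n(NaOH) = 3.656 × 10^-3 mol (1:1 stoichiometry)
V(NaOH) = 3.656 × 10^-3 mol / 0.4643 mol/L = 0.007874 L = 7.874 mL

7.874 mL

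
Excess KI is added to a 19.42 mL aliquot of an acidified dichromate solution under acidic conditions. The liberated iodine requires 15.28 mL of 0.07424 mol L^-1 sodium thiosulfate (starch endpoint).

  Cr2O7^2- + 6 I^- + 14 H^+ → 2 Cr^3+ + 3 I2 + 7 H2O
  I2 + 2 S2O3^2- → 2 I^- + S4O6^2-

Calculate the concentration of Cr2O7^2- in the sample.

n(S2O3^2-) = 0.01528 × 0.07424 = 1.134 × 10^-3 mol
n(I2) = n(S2O3^2-)/2 = 5.672 × 10^-4 mol
From the 1:3 ratio, n(Cr2O7^2-) in the aliquot = 1/3 × 5.672 × 10^-4 = 1.891 × 10^-4 mol
[Cr2O7^2-] = 1.891 × 10^-4 / 0.01942 = 0.009736 mol/L

0.009736 mol/L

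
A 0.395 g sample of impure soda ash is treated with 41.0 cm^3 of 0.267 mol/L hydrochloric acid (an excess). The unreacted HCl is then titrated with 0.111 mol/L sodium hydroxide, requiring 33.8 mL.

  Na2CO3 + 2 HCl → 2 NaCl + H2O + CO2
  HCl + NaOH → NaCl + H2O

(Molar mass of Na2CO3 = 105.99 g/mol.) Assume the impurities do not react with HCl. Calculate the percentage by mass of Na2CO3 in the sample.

96.5 %

n(HCl) added = 0.0410 × 0.267 = 0.0109 mol
n(NaOH) used in back-titration = 0.0338 × 0.111 = 3.75 × 10^-3 mol
n(HCl) left over = 3.75 × 10^-3 mol (1:1 ratio)
n(HCl) consumed by analyte = 0.0109 − 3.75 × 10^-3 = 7.20 × 10^-3 mol
From the 1:2 ratio, n(Na2CO3) = 1/2 × 7.20 × 10^-3 = 3.60 × 10^-3 mol
mass of Na2CO3 = 3.60 × 10^-3 × 105.99 = 0.381 g
% Na2CO3 = 0.381 / 0.395 × 100 = 96.5 %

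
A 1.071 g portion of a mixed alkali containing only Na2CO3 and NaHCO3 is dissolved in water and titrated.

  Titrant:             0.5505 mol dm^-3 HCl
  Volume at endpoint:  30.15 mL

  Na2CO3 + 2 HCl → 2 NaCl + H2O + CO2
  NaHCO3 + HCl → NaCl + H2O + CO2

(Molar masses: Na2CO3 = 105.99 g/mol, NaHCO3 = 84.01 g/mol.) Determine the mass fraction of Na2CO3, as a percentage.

51.59 %

n(HCl) = 0.03015 × 0.5505 = 0.01660 mol
Let x = n(Na2CO3), y = n(NaHCO3).
Titrant: 2x + 1y = 0.01660;  mass: 105.99x + 84.01y = 1.071
Solving, x = 5.213 × 10^-3 mol, y = 6.172 × 10^-3 mol
mass of Na2CO3 = 5.213 × 10^-3 × 105.99 = 0.5525 g
% Na2CO3 = 0.5525 / 1.071 × 100 = 51.59 %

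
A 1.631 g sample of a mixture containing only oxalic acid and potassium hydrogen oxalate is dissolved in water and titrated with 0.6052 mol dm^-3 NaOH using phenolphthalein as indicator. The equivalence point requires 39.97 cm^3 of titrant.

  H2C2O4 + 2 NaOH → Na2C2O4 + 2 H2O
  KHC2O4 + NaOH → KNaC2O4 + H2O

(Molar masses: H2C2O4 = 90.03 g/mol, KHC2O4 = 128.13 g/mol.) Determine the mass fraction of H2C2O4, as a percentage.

48.76 %

n(NaOH) = 0.03997 × 0.6052 = 0.02419 mol
Let x = n(H2C2O4), y = n(KHC2O4).
Titrant: 2x + 1y = 0.02419;  mass: 90.03x + 128.13y = 1.631
Solving, x = 8.834 × 10^-3 mol, y = 6.522 × 10^-3 mol
mass of H2C2O4 = 8.834 × 10^-3 × 90.03 = 0.7953 g
% H2C2O4 = 0.7953 / 1.631 × 100 = 48.76 %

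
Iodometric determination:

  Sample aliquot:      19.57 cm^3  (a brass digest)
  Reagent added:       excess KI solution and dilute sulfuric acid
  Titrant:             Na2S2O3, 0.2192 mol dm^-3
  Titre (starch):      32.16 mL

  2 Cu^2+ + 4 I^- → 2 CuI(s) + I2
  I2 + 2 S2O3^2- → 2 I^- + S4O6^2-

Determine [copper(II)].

0.3602 mol/L

n(S2O3^2-) = 0.03216 × 0.2192 = 7.049 × 10^-3 mol
n(I2) = n(S2O3^2-)/2 = 3.525 × 10^-3 mol
From the 2:1 ratio, n(Cu2+) in the aliquot = 2/1 × 3.525 × 10^-3 = 7.049 × 10^-3 mol
[Cu2+] = 7.049 × 10^-3 / 0.01957 = 0.3602 mol/L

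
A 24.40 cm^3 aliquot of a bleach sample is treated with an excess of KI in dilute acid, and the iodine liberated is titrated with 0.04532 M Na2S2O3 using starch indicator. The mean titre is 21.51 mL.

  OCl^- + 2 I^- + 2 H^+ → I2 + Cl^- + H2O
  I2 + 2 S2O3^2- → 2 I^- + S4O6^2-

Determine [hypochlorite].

0.01998 M

n(S2O3^2-) = 0.02151 × 0.04532 = 9.748 × 10^-4 mol
n(I2) = n(S2O3^2-)/2 = 4.874 × 10^-4 mol
n(OCl^-) in the aliquot = 4.874 × 10^-4 mol (1:1 ratio)
[OCl^-] = 4.874 × 10^-4 / 0.02440 = 0.01998 mol/L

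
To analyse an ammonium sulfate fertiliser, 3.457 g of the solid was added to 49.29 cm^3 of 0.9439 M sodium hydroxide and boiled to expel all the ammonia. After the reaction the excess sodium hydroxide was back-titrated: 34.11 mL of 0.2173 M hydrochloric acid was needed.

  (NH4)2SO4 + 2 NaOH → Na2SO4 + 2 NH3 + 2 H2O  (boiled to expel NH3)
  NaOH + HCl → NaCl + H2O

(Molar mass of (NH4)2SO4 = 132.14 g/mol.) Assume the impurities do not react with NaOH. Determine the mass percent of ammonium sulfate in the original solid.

74.75 %

n(NaOH) added = 0.04929 × 0.9439 = 0.04652 mol
n(HCl) used in back-titration = 0.03411 × 0.2173 = 7.412 × 10^-3 mol
n(NaOH) left over = 7.412 × 10^-3 mol (1:1 ratio)
n(NaOH) consumed by analyte = 0.04652 − 7.412 × 10^-3 = 0.03911 mol
From the 1:2 ratio, n((NH4)2SO4) = 1/2 × 0.03911 = 0.01956 mol
mass of (NH4)2SO4 = 0.01956 × 132.14 = 2.584 g
% (NH4)2SO4 = 2.584 / 3.457 × 100 = 74.75 %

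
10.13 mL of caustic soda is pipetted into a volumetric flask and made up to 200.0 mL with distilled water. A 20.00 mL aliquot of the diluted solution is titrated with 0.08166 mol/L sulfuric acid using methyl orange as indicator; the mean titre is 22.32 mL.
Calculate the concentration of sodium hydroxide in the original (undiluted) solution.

3.599 mol/L

2 NaOH + H2SO4 → Na2SO4 + 2 H2O
n(H2SO4) = 0.02232 × 0.08166 = 1.823 × 10^-3 mol
From the 2:1 ratio, n(NaOH) in the aliquot = 2/1 × 1.823 × 10^-3 = 3.645 × 10^-3 mol
[NaOH]_dilute = 3.645 × 10^-3 / 0.02000 = 0.1823 mol/L
Dilution factor = 200.0 / 10.13 = 19.74
[NaOH]_stock = 0.1823 × 19.74 = 3.599 mol/L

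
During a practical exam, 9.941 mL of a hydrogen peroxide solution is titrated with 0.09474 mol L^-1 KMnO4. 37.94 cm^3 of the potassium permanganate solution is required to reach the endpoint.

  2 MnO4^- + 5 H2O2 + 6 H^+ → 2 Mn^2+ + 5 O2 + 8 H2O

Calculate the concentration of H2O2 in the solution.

0.9039 mol/L

n(KMnO4) = 0.03794 L × 0.09474 mol/L = 3.594 × 10^-3 mol
From the 5:2 mole ratio, n(H2O2) = 5/2 × 3.594 × 10^-3 = 8.986 × 10^-3 mol
[H2O2] = 8.986 × 10^-3 mol / 0.009941 L = 0.9039 mol/L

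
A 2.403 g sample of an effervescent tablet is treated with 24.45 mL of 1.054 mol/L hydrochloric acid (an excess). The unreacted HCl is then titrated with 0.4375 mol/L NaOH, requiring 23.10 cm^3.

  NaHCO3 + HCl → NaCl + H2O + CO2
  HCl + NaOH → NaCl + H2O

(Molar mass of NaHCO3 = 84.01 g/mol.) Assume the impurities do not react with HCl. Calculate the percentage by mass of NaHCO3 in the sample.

n(HCl) added = 0.02445 × 1.054 = 0.02577 mol
n(NaOH) used in back-titration = 0.02310 × 0.4375 = 0.01011 mol
n(HCl) left over = 0.01011 mol (1:1 ratio)
n(HCl) consumed by analyte = 0.02577 − 0.01011 = 0.01566 mol
n(NaHCO3) = 0.01566 mol (1:1 ratio)
mass of NaHCO3 = 0.01566 × 84.01 = 1.316 g
% NaHCO3 = 1.316 / 2.403 × 100 = 54.76 %

54.76 %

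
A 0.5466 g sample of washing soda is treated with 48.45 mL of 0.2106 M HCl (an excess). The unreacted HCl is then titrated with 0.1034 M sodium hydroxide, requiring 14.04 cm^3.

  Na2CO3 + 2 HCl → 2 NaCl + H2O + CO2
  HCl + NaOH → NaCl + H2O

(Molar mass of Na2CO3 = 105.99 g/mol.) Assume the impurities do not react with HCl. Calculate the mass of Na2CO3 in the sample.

n(HCl) added = 0.04845 × 0.2106 = 0.01020 mol
n(NaOH) used in back-titration = 0.01404 × 0.1034 = 1.452 × 10^-3 mol
n(HCl) left over = 1.452 × 10^-3 mol (1:1 ratio)
n(HCl) consumed by analyte = 0.01020 − 1.452 × 10^-3 = 8.752 × 10^-3 mol
From the 1:2 ratio, n(Na2CO3) = 1/2 × 8.752 × 10^-3 = 4.376 × 10^-3 mol
mass of Na2CO3 = 4.376 × 10^-3 × 105.99 = 0.4638 g

0.4638 g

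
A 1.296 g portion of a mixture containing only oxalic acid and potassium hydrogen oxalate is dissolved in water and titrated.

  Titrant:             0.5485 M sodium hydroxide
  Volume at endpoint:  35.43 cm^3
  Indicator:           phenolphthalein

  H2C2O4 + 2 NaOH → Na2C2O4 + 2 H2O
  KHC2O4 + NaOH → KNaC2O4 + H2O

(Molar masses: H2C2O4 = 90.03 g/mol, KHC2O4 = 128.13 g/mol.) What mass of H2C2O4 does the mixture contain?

0.6467 g

n(NaOH) = 0.03543 × 0.5485 = 0.01943 mol
Let x = n(H2C2O4), y = n(KHC2O4).
Titrant: 2x + 1y = 0.01943;  mass: 90.03x + 128.13y = 1.296
Solving, x = 7.183 × 10^-3 mol, y = 5.068 × 10^-3 mol
mass of H2C2O4 = 7.183 × 10^-3 × 90.03 = 0.6467 g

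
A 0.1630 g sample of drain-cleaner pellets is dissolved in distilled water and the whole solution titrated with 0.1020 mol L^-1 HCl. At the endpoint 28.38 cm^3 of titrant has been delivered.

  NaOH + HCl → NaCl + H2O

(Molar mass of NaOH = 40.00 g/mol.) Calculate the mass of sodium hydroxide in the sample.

n(HCl) = 0.02838 L × 0.1020 mol/L = 2.895 × 10^-3 mol
n(NaOH) = 2.895 × 10^-3 mol (1:1 ratio)
mass of NaOH = 2.895 × 10^-3 × 40.00 g/mol = 0.1158 g

0.1158 g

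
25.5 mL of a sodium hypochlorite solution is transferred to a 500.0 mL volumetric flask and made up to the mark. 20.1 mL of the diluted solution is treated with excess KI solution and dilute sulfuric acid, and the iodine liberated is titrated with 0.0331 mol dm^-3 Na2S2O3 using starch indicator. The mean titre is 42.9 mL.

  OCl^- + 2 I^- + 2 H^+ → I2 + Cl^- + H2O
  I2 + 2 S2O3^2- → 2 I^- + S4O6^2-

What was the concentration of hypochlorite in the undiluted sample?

n(S2O3^2-) = 0.0429 × 0.0331 = 1.42 × 10^-3 mol
n(I2) = n(S2O3^2-)/2 = 7.10 × 10^-4 mol
n(OCl^-) in the aliquot = 7.10 × 10^-4 mol (1:1 ratio)
[OCl^-]_dilute = 7.10 × 10^-4 / 0.0201 = 0.0353 mol/L
[OCl^-]_original = 0.0353 × 500.0/25.5 = 0.693 mol/L

0.693 mol/L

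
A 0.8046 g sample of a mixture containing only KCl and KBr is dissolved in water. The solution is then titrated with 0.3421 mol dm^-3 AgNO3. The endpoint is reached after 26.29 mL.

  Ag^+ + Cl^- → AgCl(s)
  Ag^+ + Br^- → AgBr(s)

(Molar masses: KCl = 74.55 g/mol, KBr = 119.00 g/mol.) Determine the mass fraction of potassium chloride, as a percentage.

n(AgNO3) = 0.02629 × 0.3421 = 8.994 × 10^-3 mol
Let x = n(KCl), y = n(KBr).
Titrant: 1x + 1y = 8.994 × 10^-3;  mass: 74.55x + 119.00y = 0.8046
Solving, x = 5.977 × 10^-3 mol, y = 3.017 × 10^-3 mol
mass of KCl = 5.977 × 10^-3 × 74.55 = 0.4456 g
% KCl = 0.4456 / 0.8046 × 100 = 55.38 %

55.38 %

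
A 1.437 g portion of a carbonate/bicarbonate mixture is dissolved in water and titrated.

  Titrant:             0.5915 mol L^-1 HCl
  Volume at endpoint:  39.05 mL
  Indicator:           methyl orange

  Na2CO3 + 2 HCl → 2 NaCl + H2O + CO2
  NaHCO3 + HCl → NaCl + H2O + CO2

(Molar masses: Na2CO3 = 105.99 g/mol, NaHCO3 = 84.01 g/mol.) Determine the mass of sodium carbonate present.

0.8603 g

n(HCl) = 0.03905 × 0.5915 = 0.02310 mol
Let x = n(Na2CO3), y = n(NaHCO3).
Titrant: 2x + 1y = 0.02310;  mass: 105.99x + 84.01y = 1.437
Solving, x = 8.117 × 10^-3 mol, y = 6.865 × 10^-3 mol
mass of Na2CO3 = 8.117 × 10^-3 × 105.99 = 0.8603 g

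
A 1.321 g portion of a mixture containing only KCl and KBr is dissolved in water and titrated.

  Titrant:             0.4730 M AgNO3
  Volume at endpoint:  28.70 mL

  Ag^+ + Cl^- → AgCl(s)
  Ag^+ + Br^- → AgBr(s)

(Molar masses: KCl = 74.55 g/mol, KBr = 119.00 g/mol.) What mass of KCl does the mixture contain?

0.4938 g

n(AgNO3) = 0.02870 × 0.4730 = 0.01358 mol
Let x = n(KCl), y = n(KBr).
Titrant: 1x + 1y = 0.01358;  mass: 74.55x + 119.00y = 1.321
Solving, x = 6.624 × 10^-3 mol, y = 6.951 × 10^-3 mol
mass of KCl = 6.624 × 10^-3 × 74.55 = 0.4938 g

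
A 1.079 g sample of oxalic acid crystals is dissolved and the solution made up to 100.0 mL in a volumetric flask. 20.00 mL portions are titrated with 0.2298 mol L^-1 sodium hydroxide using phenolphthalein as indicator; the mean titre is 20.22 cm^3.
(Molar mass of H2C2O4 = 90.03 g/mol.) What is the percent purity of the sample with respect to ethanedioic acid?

96.93 %

H2C2O4 + 2 NaOH → Na2C2O4 + 2 H2O
n(NaOH) per titration = 0.02022 × 0.2298 = 4.647 × 10^-3 mol
From the 1:2 ratio, n(H2C2O4) in each aliquot = 1/2 × 4.647 × 10^-3 = 2.323 × 10^-3 mol
n(H2C2O4) in the whole flask = 2.323 × 10^-3 × 100.0/20.00 = 0.01162 mol
mass of H2C2O4 = 0.01162 × 90.03 = 1.046 g
% H2C2O4 = 1.046 / 1.079 × 100 = 96.93 %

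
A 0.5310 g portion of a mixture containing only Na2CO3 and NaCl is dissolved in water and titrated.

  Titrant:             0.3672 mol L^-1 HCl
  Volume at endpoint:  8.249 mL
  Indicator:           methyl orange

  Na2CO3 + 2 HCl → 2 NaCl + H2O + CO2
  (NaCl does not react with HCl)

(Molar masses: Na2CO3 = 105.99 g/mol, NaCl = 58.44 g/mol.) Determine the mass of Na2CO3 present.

0.1605 g

n(HCl) = 0.008249 × 0.3672 = 3.029 × 10^-3 mol
Let x = n(Na2CO3), y = n(NaCl).
Titrant: 2x = 3.029 × 10^-3;  mass: 105.99x + 58.44y = 0.5310
Solving, x = 1.515 × 10^-3 mol, y = 6.339 × 10^-3 mol
mass of Na2CO3 = 1.515 × 10^-3 × 105.99 = 0.1605 g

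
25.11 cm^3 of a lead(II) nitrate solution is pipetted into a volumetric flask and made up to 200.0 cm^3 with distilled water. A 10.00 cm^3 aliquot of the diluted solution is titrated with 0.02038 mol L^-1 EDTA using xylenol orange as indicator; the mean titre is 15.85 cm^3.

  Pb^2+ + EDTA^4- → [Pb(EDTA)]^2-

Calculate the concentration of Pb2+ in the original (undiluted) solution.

n(EDTA) = 0.01585 × 0.02038 = 3.230 × 10^-4 mol
n(Pb2+) in the aliquot = 3.230 × 10^-4 mol (1:1 ratio)
[Pb2+]_dilute = 3.230 × 10^-4 / 0.01000 = 0.03230 mol/L
Dilution factor = 200.0 / 25.11 = 7.965
[Pb2+]_stock = 0.03230 × 7.965 = 0.2573 mol/L

0.2573 mol/L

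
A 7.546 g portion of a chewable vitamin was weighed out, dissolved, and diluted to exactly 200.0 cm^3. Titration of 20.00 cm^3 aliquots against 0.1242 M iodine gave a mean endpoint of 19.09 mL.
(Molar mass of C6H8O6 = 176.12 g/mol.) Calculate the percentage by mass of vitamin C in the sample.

C6H8O6 + I2 → C6H6O6 + 2 HI
n(I2) per titration = 0.01909 × 0.1242 = 2.371 × 10^-3 mol
n(C6H8O6) in each aliquot = 2.371 × 10^-3 mol (1:1 ratio)
n(C6H8O6) in the whole flask = 2.371 × 10^-3 × 200.0/20.00 = 0.02371 mol
mass of C6H8O6 = 0.02371 × 176.12 = 4.176 g
% C6H8O6 = 4.176 / 7.546 × 100 = 55.34 %

55.34 %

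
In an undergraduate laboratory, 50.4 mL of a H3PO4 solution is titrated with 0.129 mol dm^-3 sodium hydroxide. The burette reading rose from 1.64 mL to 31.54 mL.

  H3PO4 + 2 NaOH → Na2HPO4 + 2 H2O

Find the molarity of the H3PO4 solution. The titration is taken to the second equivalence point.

0.0383 mol/L

n(NaOH) = 0.0299 L × 0.129 mol/L = 3.86 × 10^-3 mol
From the 1:2 mole ratio, n(H3PO4) = 1/2 × 3.86 × 10^-3 = 1.93 × 10^-3 mol
[H3PO4] = 1.93 × 10^-3 mol / 0.0504 L = 0.0383 mol/L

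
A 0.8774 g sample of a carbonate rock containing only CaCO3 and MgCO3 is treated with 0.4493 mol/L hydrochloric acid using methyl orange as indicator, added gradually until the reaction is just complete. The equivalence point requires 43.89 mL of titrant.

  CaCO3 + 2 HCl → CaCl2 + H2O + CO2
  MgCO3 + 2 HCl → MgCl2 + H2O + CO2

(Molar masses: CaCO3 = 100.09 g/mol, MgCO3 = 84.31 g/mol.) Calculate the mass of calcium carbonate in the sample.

0.2925 g

n(HCl) = 0.04389 × 0.4493 = 0.01972 mol
Let x = n(CaCO3), y = n(MgCO3).
Titrant: 2x + 2y = 0.01972;  mass: 100.09x + 84.31y = 0.8774
Solving, x = 2.922 × 10^-3 mol, y = 6.938 × 10^-3 mol
mass of CaCO3 = 2.922 × 10^-3 × 100.09 = 0.2925 g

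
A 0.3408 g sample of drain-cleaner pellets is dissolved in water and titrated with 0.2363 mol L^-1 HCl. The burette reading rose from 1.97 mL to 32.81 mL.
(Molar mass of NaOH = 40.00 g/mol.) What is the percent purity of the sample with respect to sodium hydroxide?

85.53 %

NaOH + HCl → NaCl + H2O
n(HCl) = 0.03084 L × 0.2363 mol/L = 7.287 × 10^-3 mol
n(NaOH) = 7.287 × 10^-3 mol (1:1 ratio)
mass of NaOH = 7.287 × 10^-3 × 40.00 g/mol = 0.2915 g
% NaOH = 0.2915 / 0.3408 × 100 = 85.53 %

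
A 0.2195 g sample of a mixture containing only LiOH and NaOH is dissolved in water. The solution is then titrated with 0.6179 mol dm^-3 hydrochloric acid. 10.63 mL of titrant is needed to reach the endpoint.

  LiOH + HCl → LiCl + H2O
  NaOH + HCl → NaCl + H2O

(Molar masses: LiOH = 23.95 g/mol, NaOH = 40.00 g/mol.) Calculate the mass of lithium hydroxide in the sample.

0.06451 g

n(HCl) = 0.01063 × 0.6179 = 6.568 × 10^-3 mol
Let x = n(LiOH), y = n(NaOH).
Titrant: 1x + 1y = 6.568 × 10^-3;  mass: 23.95x + 40.00y = 0.2195
Solving, x = 2.694 × 10^-3 mol, y = 3.875 × 10^-3 mol
mass of LiOH = 2.694 × 10^-3 × 23.95 = 0.06451 g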